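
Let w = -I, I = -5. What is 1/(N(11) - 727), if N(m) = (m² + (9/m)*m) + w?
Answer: -1/592 ≈ -0.0016892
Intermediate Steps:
w = 5 (w = -1*(-5) = 5)
N(m) = 14 + m² (N(m) = (m² + (9/m)*m) + 5 = (m² + 9) + 5 = (9 + m²) + 5 = 14 + m²)
1/(N(11) - 727) = 1/((14 + 11²) - 727) = 1/((14 + 121) - 727) = 1/(135 - 727) = 1/(-592) = -1/592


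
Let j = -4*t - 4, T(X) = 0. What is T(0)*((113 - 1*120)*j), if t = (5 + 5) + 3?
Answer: 0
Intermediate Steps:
t = 13 (t = 10 + 3 = 13)
j = -56 (j = -4*13 - 4 = -52 - 4 = -56)
T(0)*((113 - 1*120)*j) = 0*((113 - 1*120)*(-56)) = 0*((113 - 120)*(-56)) = 0*(-7*(-56)) = 0*392 = 0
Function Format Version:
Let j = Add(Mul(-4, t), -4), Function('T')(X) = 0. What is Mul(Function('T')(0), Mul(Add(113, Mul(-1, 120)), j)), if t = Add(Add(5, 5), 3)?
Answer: 0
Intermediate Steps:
t = 13 (t = Add(10, 3) = 13)
j = -56 (j = Add(Mul(-4, 13), -4) = Add(-52, -4) = -56)
Mul(Function('T')(0), Mul(Add(113, Mul(-1, 120)), j)) = Mul(0, Mul(Add(113, Mul(-1, 120)), -56)) = Mul(0, Mul(Add(113, -120), -56)) = Mul(0, Mul(-7, -56)) = Mul(0, 392) = 0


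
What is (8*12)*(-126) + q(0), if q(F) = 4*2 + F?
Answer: -12088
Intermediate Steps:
q(F) = 8 + F
(8*12)*(-126) + q(0) = (8*12)*(-126) + (8 + 0) = 96*(-126) + 8 = -12096 + 8 = -12088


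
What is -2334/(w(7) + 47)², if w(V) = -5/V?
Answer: -19061/17496 ≈ -1.0894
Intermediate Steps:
-2334/(w(7) + 47)² = -2334/(-5/7 + 47)² = -2334/((324/7)²) = -2334/104976/49 = -2334*49/104976 = -19061/17496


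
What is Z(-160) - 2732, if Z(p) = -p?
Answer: -2572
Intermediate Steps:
Z(-160) - 2732 = -1*(-160) - 2732 = 160 - 2732 = -2572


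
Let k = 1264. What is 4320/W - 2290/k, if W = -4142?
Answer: -3736415/1308872 ≈ -2.8547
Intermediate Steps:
4320/W - 2290/k = 4320/(-4142) - 2290/1264 = 4320*(-1/4142) - 2290*1/1264 = -2160/2071 - 1145/632 = -3736415/1308872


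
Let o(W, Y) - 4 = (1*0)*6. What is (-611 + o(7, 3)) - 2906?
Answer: -3513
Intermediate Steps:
o(W, Y) = 4 (o(W, Y) = 4 + (1*0)*6 = 4 + 0*6 = 4 + 0 = 4)
(-611 + o(7, 3)) - 2906 = (-611 + 4) - 2906 = -607 - 2906 = -3513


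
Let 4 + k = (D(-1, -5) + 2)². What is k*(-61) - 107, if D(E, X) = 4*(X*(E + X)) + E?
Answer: -892964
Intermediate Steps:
D(E, X) = E + 4*X*(E + X) (D(E, X) = 4*X*(E + X) + E = E + 4*X*(E + X))
k = 14637 (k = -4 + ((-1 + 4*(-5)² + 4*(-1)*(-5)) + 2)² = -4 + ((-1 + 4*25 + 20) + 2)² = -4 + ((-1 + 100 + 20) + 2)² = -4 + (119 + 2)² = -4 + 121² = -4 + 14641 = 14637)
k*(-61) - 107 = 14637*(-61) - 107 = -892857 - 107 = -892964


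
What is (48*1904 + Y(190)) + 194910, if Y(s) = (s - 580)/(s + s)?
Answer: 10879437/38 ≈ 2.8630e+5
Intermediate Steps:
Y(s) = (-580 + s)/(2*s) (Y(s) = (-580 + s)/((2*s)) = (-580 + s)*(1/(2*s)) = (-580 + s)/(2*s))
(48*1904 + Y(190)) + 194910 = (48*1904 + (½)*(-580 + 190)/190) + 194910 = (91392 + (½)*(1/190)*(-390)) + 194910 = (91392 - 39/38) + 194910 = 3472857/38 + 194910 = 10879437/38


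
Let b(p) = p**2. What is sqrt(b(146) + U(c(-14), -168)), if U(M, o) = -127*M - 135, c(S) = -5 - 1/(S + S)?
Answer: sqrt(4275047)/14 ≈ 147.69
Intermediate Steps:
c(S) = -5 - 1/(2*S)
U(M, o) = -135 - 127*M
sqrt(b(146) + U(c(-14), -168)) = sqrt(146**2 + (-135 - 127*(-5 - 1/2/(-14)))) = sqrt(21316 + (-135 - 127*(-5 - 1/2*(-1/14)))) = sqrt(21316 + (-135 - 127*(-5 + 1/28))) = sqrt(21316 + (-135 - 127*(-139/28))) = sqrt(21316 + (-135 + 17653/28)) = sqrt(21316 + 13873/28) = sqrt(610721/28) = sqrt(4275047)/14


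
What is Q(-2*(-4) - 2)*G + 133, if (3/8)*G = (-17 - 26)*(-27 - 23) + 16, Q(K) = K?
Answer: 34789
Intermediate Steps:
G = 5776 (G = 8*((-17 - 26)*(-27 - 23) + 16)/3 = 8*(-43*(-50) + 16)/3 = 8*(2150 + 16)/3 = (8/3)*2166 = 5776)
Q(-2*(-4) - 2)*G + 133 = (-2*(-4) - 2)*5776 + 133 = (8 - 2)*5776 + 133 = 6*5776 + 133 = 34656 + 133 = 34789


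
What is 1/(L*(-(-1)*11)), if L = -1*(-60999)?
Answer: 1/670989 ≈ 1.4903e-6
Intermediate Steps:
L = 60999
1/(L*(-(-1)*11)) = 1/(60999*(-(-1)*11)) = 1/(60999*(-1*(-11))) = 1/(60999*11) = 1/670989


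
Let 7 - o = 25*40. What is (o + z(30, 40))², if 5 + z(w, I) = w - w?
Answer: 996004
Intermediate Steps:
z(w, I) = -5 (z(w, I) = -5 + (w - w) = -5 + 0 = -5)
o = -993 (o = 7 - 25*40 = 7 - 1*1000 = 7 - 1000 = -993)
(o + z(30, 40))² = (-993 - 5)² = (-998)² = 996004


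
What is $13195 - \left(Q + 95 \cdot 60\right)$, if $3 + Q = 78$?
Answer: $7420$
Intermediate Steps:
$Q = 75$ ($Q = -3 + 78 = 75$)
$13195 - \left(Q + 95 \cdot 60\right) = 13195 - \left(75 + 95 \cdot 60\right) = 13195 - \left(75 + 5700\right) = 13195 - 5775 = 7420$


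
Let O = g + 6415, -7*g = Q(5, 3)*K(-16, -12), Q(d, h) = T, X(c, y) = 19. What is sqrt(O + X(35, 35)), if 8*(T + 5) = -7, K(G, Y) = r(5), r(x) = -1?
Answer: sqrt(5043598)/28 ≈ 80.207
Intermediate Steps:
K(G, Y) = -1
T = -47/8 (T = -5 + (1/8)*(-7) = -5 - 7/8 = -47/8 ≈ -5.8750)
Q(d, h) = -47/8
g = -47/56 (g = -(-47)*(-1)/56 = -1/7*47/8 = -47/56 ≈ -0.83929)
O = 359193/56 (O = -47/56 + 6415 = 359193/56 ≈ 6414.2)
sqrt(O + X(35, 35)) = sqrt(359193/56 + 19) = sqrt(360257/56) = sqrt(5043598)/28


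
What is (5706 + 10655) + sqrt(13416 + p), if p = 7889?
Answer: 16361 + sqrt(21305) ≈ 16507.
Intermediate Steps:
(5706 + 10655) + sqrt(13416 + p) = (5706 + 10655) + sqrt(13416 + 7889) = 16361 + sqrt(21305)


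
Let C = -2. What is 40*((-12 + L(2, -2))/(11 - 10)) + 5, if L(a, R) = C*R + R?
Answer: -395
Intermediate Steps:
L(a, R) = -R (L(a, R) = -2*R + R = -R)
40*((-12 + L(2, -2))/(11 - 10)) + 5 = 40*((-12 - 1*(-2))/(11 - 10)) + 5 = 40*((-12 + 2)/1) + 5 = 40*(-10*1) + 5 = 40*(-10) + 5 = -400 + 5 = -395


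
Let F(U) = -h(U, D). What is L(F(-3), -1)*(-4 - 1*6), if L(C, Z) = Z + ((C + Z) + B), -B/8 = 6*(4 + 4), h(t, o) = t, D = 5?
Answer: 3830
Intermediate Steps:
B = -384 (B = -48*(4 + 4) = -48*8 = -8*48 = -384)
F(U) = -U
L(C, Z) = -384 + C + 2*Z (L(C, Z) = Z + ((C + Z) - 384) = Z + (-384 + C + Z) = -384 + C + 2*Z)
L(F(-3), -1)*(-4 - 1*6) = (-384 - 1*(-3) + 2*(-1))*(-4 - 1*6) = (-384 + 3 - 2)*(-4 - 6) = -383*(-10) = 3830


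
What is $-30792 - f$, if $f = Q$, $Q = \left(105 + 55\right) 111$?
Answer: $-48552$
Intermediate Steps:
$Q = 17760$ ($Q = 160 \cdot 111 = 17760$)
$f = 17760$
$-30792 - f = -30792 - 17760 = -48552$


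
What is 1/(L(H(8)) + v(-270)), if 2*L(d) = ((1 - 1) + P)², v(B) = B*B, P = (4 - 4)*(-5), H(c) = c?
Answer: 1/72900 ≈ 1.3717e-5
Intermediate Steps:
P = 0 (P = 0*(-5) = 0)
v(B) = B²
L(d) = 0 (L(d) = ((1 - 1) + 0)²/2 = (0 + 0)²/2 = (½)*0² = (½)*0 = 0)
1/(L(H(8)) + v(-270)) = 1/(0 + (-270)²) = 1/(0 + 72900) = 1/72900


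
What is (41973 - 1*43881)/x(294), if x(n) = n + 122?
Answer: -477/104 ≈ -4.5865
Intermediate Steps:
x(n) = 122 + n
(41973 - 1*43881)/x(294) = (41973 - 1*43881)/(122 + 294) = (41973 - 43881)/416 = -1908*1/416 = -477/104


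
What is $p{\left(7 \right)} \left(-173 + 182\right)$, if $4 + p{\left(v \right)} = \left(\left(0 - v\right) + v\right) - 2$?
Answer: $-54$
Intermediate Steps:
$p{\left(v \right)} = -6$ ($p{\left(v \right)} = -4 + \left(\left(\left(0 - v\right) + v\right) - 2\right) = -4 + \left(\left(- v + v\right) - 2\right) = -4 + \left(0 - 2\right) = -4 - 2 = -6$)
$p{\left(7 \right)} \left(-173 + 182\right) = - 6 \left(-173 + 182\right) = \left(-6\right) 9 = -54$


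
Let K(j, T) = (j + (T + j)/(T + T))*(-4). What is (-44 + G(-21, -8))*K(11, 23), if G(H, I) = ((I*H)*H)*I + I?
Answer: -30425760/23 ≈ -1.3229e+6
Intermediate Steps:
G(H, I) = I + H²*I² (G(H, I) = ((H*I)*H)*I + I = (I*H²)*I + I = H²*I² + I = I + H²*I²)
K(j, T) = -4*j - 2*(T + j)/T (K(j, T) = (j + (T + j)/((2*T)))*(-4) = (j + (T + j)*(1/(2*T)))*(-4) = (j + (T + j)/(2*T))*(-4) = -4*j - 2*(T + j)/T)
(-44 + G(-21, -8))*K(11, 23) = (-44 - 8*(1 - 8*(-21)²))*(-2 - 4*11 - 2*11/23) = (-44 - 8*(1 - 8*441))*(-2 - 44 - 2*11*1/23) = (-44 - 8*(1 - 3528))*(-2 - 44 - 22/23) = (-44 - 8*(-3527))*(-1080/23) = (-44 + 28216)*(-1080/23) = 28172*(-1080/23) = -30425760/23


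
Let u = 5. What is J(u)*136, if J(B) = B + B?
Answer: 1360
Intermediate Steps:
J(B) = 2*B
J(u)*136 = (2*5)*136 = 10*136 = 1360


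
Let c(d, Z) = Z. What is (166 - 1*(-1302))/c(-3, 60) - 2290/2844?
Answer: 168233/7110 ≈ 23.661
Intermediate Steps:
(166 - 1*(-1302))/c(-3, 60) - 2290/2844 = (166 - 1*(-1302))/60 - 2290/2844 = (166 + 1302)*(1/60) - 2290*1/2844 = 1468*(1/60) - 1145/1422 = 367/15 - 1145/1422 = 168233/7110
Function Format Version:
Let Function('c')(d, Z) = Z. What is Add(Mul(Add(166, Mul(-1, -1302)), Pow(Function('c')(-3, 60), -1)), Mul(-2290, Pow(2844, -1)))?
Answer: Rational(168233, 7110) ≈ 23.661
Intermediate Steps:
Add(Mul(Add(166, Mul(-1, -1302)), Pow(Function('c')(-3, 60), -1)), Mul(-2290, Pow(2844, -1))) = Add(Mul(Add(166, Mul(-1, -1302)), Pow(60, -1)), Mul(-2290, Pow(2844, -1))) = Add(Mul(Add(166, 1302), Rational(1, 60)), Mul(-2290, Rational(1, 2844))) = Add(Mul(1468, Rational(1, 60)), Rational(-1145, 1422)) = Add(Rational(367, 15), Rational(-1145, 1422)) = Rational(168233, 7110)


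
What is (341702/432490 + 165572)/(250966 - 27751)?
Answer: 35804287991/48269127675 ≈ 0.74176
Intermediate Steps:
(341702/432490 + 165572)/(250966 - 27751) = (341702*(1/432490) + 165572)/223215 = (170851/216245 + 165572)*(1/223215) = (35804287991/216245)*(1/223215) = 35804287991/48269127675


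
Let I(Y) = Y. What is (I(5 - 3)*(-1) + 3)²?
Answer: 1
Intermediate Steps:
(I(5 - 3)*(-1) + 3)² = ((5 - 3)*(-1) + 3)² = (2*(-1) + 3)² = (-2 + 3)² = 1² = 1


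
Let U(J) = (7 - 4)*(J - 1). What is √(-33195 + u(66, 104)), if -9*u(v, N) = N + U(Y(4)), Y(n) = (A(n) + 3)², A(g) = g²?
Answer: I*√299939/3 ≈ 182.56*I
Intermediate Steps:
Y(n) = (3 + n²)² (Y(n) = (n² + 3)² = (3 + n²)²)
U(J) = -3 + 3*J (U(J) = 3*(-1 + J) = -3 + 3*J)
u(v, N) = -120 - N/9 (u(v, N) = -(N + (-3 + 3*(3 + 4²)²))/9 = -(N + (-3 + 3*(3 + 16)²))/9 = -(N + (-3 + 3*19²))/9 = -(N + (-3 + 3*361))/9 = -(N + (-3 + 1083))/9 = -(N + 1080)/9 = -(1080 + N)/9 = -120 - N/9)
√(-33195 + u(66, 104)) = √(-33195 + (-120 - ⅑*104)) = √(-33195 + (-120 - 104/9)) = √(-33195 - 1184/9) = √(-299939/9) = I*√299939/3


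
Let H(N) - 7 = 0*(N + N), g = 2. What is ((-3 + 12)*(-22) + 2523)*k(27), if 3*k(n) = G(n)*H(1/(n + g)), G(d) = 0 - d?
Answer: -146475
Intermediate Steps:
G(d) = -d
H(N) = 7 (H(N) = 7 + 0*(N + N) = 7 + 0*(2*N) = 7 + 0 = 7)
k(n) = -7*n/3 (k(n) = (-n*7)/3 = (-7*n)/3 = -7*n/3)
((-3 + 12)*(-22) + 2523)*k(27) = ((-3 + 12)*(-22) + 2523)*(-7/3*27) = (9*(-22) + 2523)*(-63) = (-198 + 2523)*(-63) = 2325*(-63) = -146475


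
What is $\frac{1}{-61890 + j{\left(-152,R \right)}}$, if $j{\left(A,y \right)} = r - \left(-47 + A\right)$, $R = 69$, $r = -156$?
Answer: $- \frac{1}{61847} \approx -1.6169 \cdot 10^{-5}$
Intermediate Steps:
$j{\left(A,y \right)} = -109 - A$ ($j{\left(A,y \right)} = -156 - \left(-47 + A\right) = -109 - A$)
$\frac{1}{-61890 + j{\left(-152,R \right)}} = \frac{1}{-61890 - -43} = \frac{1}{-61890 + \left(-109 + 152\right)} = \frac{1}{-61890 + 43} = \frac{1}{-61847} = - \frac{1}{61847}$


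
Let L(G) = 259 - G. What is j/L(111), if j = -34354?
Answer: -17177/74 ≈ -232.12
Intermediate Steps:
j/L(111) = -34354/(259 - 1*111) = -34354/(259 - 111) = -34354/148 = -34354*1/148 = -17177/74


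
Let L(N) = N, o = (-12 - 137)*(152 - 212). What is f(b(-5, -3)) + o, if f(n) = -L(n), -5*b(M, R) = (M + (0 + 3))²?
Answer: 44704/5 ≈ 8940.8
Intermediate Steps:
b(M, R) = -(3 + M)²/5 (b(M, R) = -(M + (0 + 3))²/5 = -(M + 3)²/5 = -(3 + M)²/5)
o = 8940 (o = -149*(-60) = 8940)
f(n) = -n
f(b(-5, -3)) + o = -(-1)*(3 - 5)²/5 + 8940 = -(-1)*(-2)²/5 + 8940 = -(-1)*4/5 + 8940 = -1*(-⅘) + 8940 = ⅘ + 8940 = 44704/5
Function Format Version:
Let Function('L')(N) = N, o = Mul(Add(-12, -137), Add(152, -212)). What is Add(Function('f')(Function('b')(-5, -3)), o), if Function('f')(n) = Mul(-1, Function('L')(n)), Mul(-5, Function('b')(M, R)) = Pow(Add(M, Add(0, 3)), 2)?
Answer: Rational(44704, 5) ≈ 8940.8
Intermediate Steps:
Function('b')(M, R) = Mul(Rational(-1, 5), Pow(Add(3, M), 2)) (Function('b')(M, R) = Mul(Rational(-1, 5), Pow(Add(M, Add(0, 3)), 2)) = Mul(Rational(-1, 5), Pow(Add(M, 3), 2)) = Mul(Rational(-1, 5), Pow(Add(3, M), 2)))
o = 8940 (o = Mul(-149, -60) = 8940)
Function('f')(n) = Mul(-1, n)
Add(Function('f')(Function('b')(-5, -3)), o) = Add(Mul(-1, Mul(Rational(-1, 5), Pow(Add(3, -5), 2))), 8940) = Add(Mul(-1, Mul(Rational(-1, 5), Pow(-2, 2))), 8940) = Add(Mul(-1, Mul(Rational(-1, 5), 4)), 8940) = Add(Mul(-1, Rational(-4, 5)), 8940) = Add(Rational(4, 5), 8940) = Rational(44704, 5)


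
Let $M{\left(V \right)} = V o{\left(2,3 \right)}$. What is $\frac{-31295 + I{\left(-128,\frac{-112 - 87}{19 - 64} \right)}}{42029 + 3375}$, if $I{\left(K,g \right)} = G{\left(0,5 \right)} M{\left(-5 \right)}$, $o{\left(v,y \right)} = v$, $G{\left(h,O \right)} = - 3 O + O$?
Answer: $- \frac{31195}{45404} \approx -0.68705$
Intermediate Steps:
$G{\left(h,O \right)} = - 2 O$
$M{\left(V \right)} = 2 V$ ($M{\left(V \right)} = V 2 = 2 V$)
$I{\left(K,g \right)} = 100$ ($I{\left(K,g \right)} = \left(-2\right) 5 \cdot 2 \left(-5\right) = \left(-10\right) \left(-10\right) = 100$)
$\frac{-31295 + I{\left(-128,\frac{-112 - 87}{19 - 64} \right)}}{42029 + 3375} = \frac{-31295 + 100}{42029 + 3375} = - \frac{31195}{45404}$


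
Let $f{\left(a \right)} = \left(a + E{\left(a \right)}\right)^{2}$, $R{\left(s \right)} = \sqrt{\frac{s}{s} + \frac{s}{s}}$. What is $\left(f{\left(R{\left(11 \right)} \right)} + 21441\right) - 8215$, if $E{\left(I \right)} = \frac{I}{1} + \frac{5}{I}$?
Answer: $\frac{26533}{2} \approx 13267.0$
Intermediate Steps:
$R{\left(s \right)} = \sqrt{2}$ ($R{\left(s \right)} = \sqrt{1 + 1} = \sqrt{2}$)
$E{\left(I \right)} = I + \frac{5}{I}$ ($E{\left(I \right)} = I 1 + \frac{5}{I} = I + \frac{5}{I}$)
$f{\left(a \right)} = \left(2 a + \frac{5}{a}\right)^{2}$ ($f{\left(a \right)} = \left(a + \left(a + \frac{5}{a}\right)\right)^{2} = \left(2 a + \frac{5}{a}\right)^{2}$)
$\left(f{\left(R{\left(11 \right)} \right)} + 21441\right) - 8215 = \left(\frac{\left(5 + 2 \left(\sqrt{2}\right)^{2}\right)^{2}}{2} + 21441\right) - 8215 = \left(\frac{\left(5 + 2 \cdot 2\right)^{2}}{2} + 21441\right) - 8215 = \left(\frac{\left(5 + 4\right)^{2}}{2} + 21441\right) - 8215 = \left(\frac{9^{2}}{2} + 21441\right) - 8215 = \left(\frac{1}{2} \cdot 81 + 21441\right) - 8215 = \left(\frac{81}{2} + 21441\right) - 8215 = \frac{42963}{2} - 8215 = \frac{26533}{2}$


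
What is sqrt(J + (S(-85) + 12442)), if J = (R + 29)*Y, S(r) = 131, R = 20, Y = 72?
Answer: 3*sqrt(1789) ≈ 126.89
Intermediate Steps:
J = 3528 (J = (20 + 29)*72 = 49*72 = 3528)
sqrt(J + (S(-85) + 12442)) = sqrt(3528 + (131 + 12442)) = sqrt(3528 + 12573) = sqrt(16101) = 3*sqrt(1789)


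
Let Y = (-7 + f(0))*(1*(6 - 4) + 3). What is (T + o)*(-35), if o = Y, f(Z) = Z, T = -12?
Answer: 1645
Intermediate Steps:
Y = -35 (Y = (-7 + 0)*(1*(6 - 4) + 3) = -7*(1*2 + 3) = -7*(2 + 3) = -7*5 = -35)
o = -35
(T + o)*(-35) = (-12 - 35)*(-35) = -47*(-35) = 1645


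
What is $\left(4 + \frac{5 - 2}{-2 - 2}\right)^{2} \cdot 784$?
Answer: $8281$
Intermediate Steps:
$\left(4 + \frac{5 - 2}{-2 - 2}\right)^{2} \cdot 784 = \left(4 + \frac{3}{-4}\right)^{2} \cdot 784 = \left(4 + 3 \left(- \frac{1}{4}\right)\right)^{2} \cdot 784 = \left(4 - \frac{3}{4}\right)^{2} \cdot 784 = \left(\frac{13}{4}\right)^{2} \cdot 784 = \frac{169}{16} \cdot 784 = 8281$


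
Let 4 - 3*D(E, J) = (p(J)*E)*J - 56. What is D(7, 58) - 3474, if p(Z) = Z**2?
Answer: -1376146/3 ≈ -4.5872e+5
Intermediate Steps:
D(E, J) = 20 - E*J**3/3 (D(E, J) = 4/3 - ((J**2*E)*J - 56)/3 = 4/3 - ((E*J**2)*J - 56)/3 = 4/3 - (E*J**3 - 56)/3 = 4/3 - (-56 + E*J**3)/3 = 4/3 + (56/3 - E*J**3/3) = 20 - E*J**3/3)
D(7, 58) - 3474 = (20 - 1/3*7*58**3) - 3474 = (20 - 1/3*7*195112) - 3474 = (20 - 1365784/3) - 3474 = -1365724/3 - 3474 = -1376146/3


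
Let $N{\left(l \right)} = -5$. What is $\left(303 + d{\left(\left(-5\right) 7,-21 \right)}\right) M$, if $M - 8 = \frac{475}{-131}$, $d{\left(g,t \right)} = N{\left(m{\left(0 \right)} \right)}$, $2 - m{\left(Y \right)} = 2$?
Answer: $\frac{170754}{131} \approx 1303.5$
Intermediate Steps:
$m{\left(Y \right)} = 0$ ($m{\left(Y \right)} = 2 - 2 = 0$)
$d{\left(g,t \right)} = -5$
$M = \frac{573}{131}$ ($M = 8 + \frac{475}{-131} = 8 + 475 \left(- \frac{1}{131}\right) = 8 - \frac{475}{131} = \frac{573}{131} \approx 4.374$)
$\left(303 + d{\left(\left(-5\right) 7,-21 \right)}\right) M = \left(303 - 5\right) \frac{573}{131} = 298 \cdot \frac{573}{131} = \frac{170754}{131}$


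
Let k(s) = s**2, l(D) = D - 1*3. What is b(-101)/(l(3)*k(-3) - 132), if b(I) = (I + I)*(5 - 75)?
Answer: -3535/33 ≈ -107.12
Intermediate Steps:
l(D) = -3 + D (l(D) = D - 3 = -3 + D)
b(I) = -140*I (b(I) = (2*I)*(-70) = -140*I)
b(-101)/(l(3)*k(-3) - 132) = (-140*(-101))/((-3 + 3)*(-3)**2 - 132) = 14140/(0*9 - 132) = 14140/(0 - 132) = 14140/(-132) = 14140*(-1/132) = -3535/33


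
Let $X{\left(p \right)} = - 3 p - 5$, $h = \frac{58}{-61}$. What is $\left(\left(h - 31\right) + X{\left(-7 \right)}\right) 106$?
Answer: $- \frac{103138}{61} \approx -1690.8$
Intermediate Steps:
$h = - \frac{58}{61}$ ($h = 58 \left(- \frac{1}{61}\right) = - \frac{58}{61} \approx -0.95082$)
$X{\left(p \right)} = -5 - 3 p$
$\left(\left(h - 31\right) + X{\left(-7 \right)}\right) 106 = \left(\left(- \frac{58}{61} - 31\right) - -16\right) 106 = \left(- \frac{1949}{61} + \left(-5 + 21\right)\right) 106 = \left(- \frac{1949}{61} + 16\right) 106 = \left(- \frac{973}{61}\right) 106 = - \frac{103138}{61}$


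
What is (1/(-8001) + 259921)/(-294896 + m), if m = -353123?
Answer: -2079627920/5184800019 ≈ -0.40110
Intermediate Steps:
(1/(-8001) + 259921)/(-294896 + m) = (1/(-8001) + 259921)/(-294896 - 353123) = (-1/8001 + 259921)/(-648019) = (2079627920/8001)*(-1/648019) = -2079627920/5184800019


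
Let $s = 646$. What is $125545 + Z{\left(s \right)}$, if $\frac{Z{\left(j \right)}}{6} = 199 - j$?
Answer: $122863$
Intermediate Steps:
$Z{\left(j \right)} = 1194 - 6 j$ ($Z{\left(j \right)} = 6 \left(199 - j\right) = 1194 - 6 j$)
$125545 + Z{\left(s \right)} = 125545 + \left(1194 - 3876\right) = 125545 - 2682 = 122863$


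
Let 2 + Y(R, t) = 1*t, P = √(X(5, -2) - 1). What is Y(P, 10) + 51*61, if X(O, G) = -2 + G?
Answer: 3119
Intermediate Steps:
P = I*√5 (P = √((-2 - 2) - 1) = √(-4 - 1) = √(-5) = I*√5 ≈ 2.2361*I)
Y(R, t) = -2 + t (Y(R, t) = -2 + 1*t = -2 + t)
Y(P, 10) + 51*61 = (-2 + 10) + 51*61 = 8 + 3111 = 3119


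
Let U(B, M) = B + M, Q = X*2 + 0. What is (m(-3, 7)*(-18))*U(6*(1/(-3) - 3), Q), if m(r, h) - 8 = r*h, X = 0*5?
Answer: -4680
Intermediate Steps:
X = 0
m(r, h) = 8 + h*r (m(r, h) = 8 + r*h = 8 + h*r)
Q = 0 (Q = 0*2 + 0 = 0 + 0 = 0)
(m(-3, 7)*(-18))*U(6*(1/(-3) - 3), Q) = ((8 + 7*(-3))*(-18))*(6*(1/(-3) - 3) + 0) = ((8 - 21)*(-18))*(6*(-⅓ - 3) + 0) = (-13*(-18))*(6*(-10/3) + 0) = 234*(-20 + 0) = 234*(-20) = -4680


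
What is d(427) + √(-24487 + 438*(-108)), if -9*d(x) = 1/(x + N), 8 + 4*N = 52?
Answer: -1/3942 + I*√71791 ≈ -0.00025368 + 267.94*I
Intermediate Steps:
N = 11 (N = -2 + (¼)*52 = -2 + 13 = 11)
d(x) = -1/(9*(11 + x)) (d(x) = -1/(9*(x + 11)) = -1/(9*(11 + x)))
d(427) + √(-24487 + 438*(-108)) = -1/(99 + 9*427) + √(-24487 + 438*(-108)) = -1/(99 + 3843) + √(-24487 - 47304) = -1/3942 + √(-71791) = -1*1/3942 + I*√71791 = -1/3942 + I*√71791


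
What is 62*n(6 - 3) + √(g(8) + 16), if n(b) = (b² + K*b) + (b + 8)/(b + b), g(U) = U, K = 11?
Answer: 8153/3 + 2*√6 ≈ 2722.6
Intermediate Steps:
n(b) = b² + 11*b + (8 + b)/(2*b) (n(b) = (b² + 11*b) + (b + 8)/(b + b) = (b² + 11*b) + (8 + b)/((2*b)) = (b² + 11*b) + (8 + b)*(1/(2*b)) = (b² + 11*b) + (8 + b)/(2*b) = b² + 11*b + (8 + b)/(2*b))
62*n(6 - 3) + √(g(8) + 16) = 62*(½ + (6 - 3)² + 4/(6 - 3) + 11*(6 - 3)) + √(8 + 16) = 62*(½ + 3² + 4/3 + 11*3) + √24 = 62*(½ + 9 + 4*(⅓) + 33) + 2*√6 = 62*(½ + 9 + 4/3 + 33) + 2*√6 = 62*(263/6) + 2*√6 = 8153/3 + 2*√6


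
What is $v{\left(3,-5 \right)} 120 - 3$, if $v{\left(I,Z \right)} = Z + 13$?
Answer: $957$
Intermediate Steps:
$v{\left(I,Z \right)} = 13 + Z$
$v{\left(3,-5 \right)} 120 - 3 = \left(13 - 5\right) 120 - 3 = 8 \cdot 120 - 3 = 960 - 3 = 957$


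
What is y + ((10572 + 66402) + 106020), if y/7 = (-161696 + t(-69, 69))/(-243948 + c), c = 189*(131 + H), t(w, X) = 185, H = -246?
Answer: 16206508493/88561 ≈ 1.8300e+5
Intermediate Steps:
c = -21735 (c = 189*(131 - 246) = 189*(-115) = -21735)
y = 376859/88561 (y = 7*((-161696 + 185)/(-243948 - 21735)) = 7*(-161511/(-265683)) = 7*(-161511*(-1/265683)) = 7*(53837/88561) = 376859/88561 ≈ 4.2554)
y + ((10572 + 66402) + 106020) = 376859/88561 + ((10572 + 66402) + 106020) = 376859/88561 + (76974 + 106020) = 376859/88561 + 182994 = 16206508493/88561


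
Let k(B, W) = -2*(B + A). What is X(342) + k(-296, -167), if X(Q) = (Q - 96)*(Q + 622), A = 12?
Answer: 237712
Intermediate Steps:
X(Q) = (-96 + Q)*(622 + Q)
k(B, W) = -24 - 2*B (k(B, W) = -2*(B + 12) = -2*(12 + B) = -24 - 2*B)
X(342) + k(-296, -167) = (-59712 + 342**2 + 526*342) + (-24 - 2*(-296)) = (-59712 + 116964 + 179892) + (-24 + 592) = 237144 + 568 = 237712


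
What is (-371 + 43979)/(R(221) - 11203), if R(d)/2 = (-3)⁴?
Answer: -43608/11041 ≈ -3.9496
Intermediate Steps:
R(d) = 162 (R(d) = 2*(-3)⁴ = 2*81 = 162)
(-371 + 43979)/(R(221) - 11203) = (-371 + 43979)/(162 - 11203) = 43608/(-11041) = 43608*(-1/11041) = -43608/11041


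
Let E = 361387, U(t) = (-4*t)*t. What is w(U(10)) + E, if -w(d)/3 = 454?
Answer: 360025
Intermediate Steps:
U(t) = -4*t**2
w(d) = -1362 (w(d) = -3*454 = -1362)
w(U(10)) + E = -1362 + 361387 = 360025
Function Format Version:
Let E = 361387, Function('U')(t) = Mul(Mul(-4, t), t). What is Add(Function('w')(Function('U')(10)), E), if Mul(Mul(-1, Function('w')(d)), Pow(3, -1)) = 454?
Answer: 360025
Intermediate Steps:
Function('U')(t) = Mul(-4, Pow(t, 2))
Function('w')(d) = -1362 (Function('w')(d) = Mul(-3, 454) = -1362)
Add(Function('w')(Function('U')(10)), E) = Add(-1362, 361387) = 360025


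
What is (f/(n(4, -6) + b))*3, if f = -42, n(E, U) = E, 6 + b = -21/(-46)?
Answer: 5796/71 ≈ 81.634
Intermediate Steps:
b = -255/46 (b = -6 - 21/(-46) = -6 - 21*(-1/46) = -6 + 21/46 = -255/46 ≈ -5.5435)
(f/(n(4, -6) + b))*3 = (-42/(4 - 255/46))*3 = (-42/(-71/46))*3 = -46/71*(-42)*3 = (1932/71)*3 = 5796/71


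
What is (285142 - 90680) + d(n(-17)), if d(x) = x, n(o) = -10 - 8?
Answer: 194444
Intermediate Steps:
n(o) = -18
(285142 - 90680) + d(n(-17)) = (285142 - 90680) - 18 = 194462 - 18 = 194444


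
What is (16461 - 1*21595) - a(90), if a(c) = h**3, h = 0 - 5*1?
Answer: -5009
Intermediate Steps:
h = -5 (h = 0 - 5 = -5)
a(c) = -125 (a(c) = (-5)**3 = -125)
(16461 - 1*21595) - a(90) = (16461 - 1*21595) - 1*(-125) = (16461 - 21595) + 125 = -5134 + 125 = -5009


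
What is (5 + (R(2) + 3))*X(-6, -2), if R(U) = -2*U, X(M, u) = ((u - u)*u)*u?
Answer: 0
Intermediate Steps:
X(M, u) = 0 (X(M, u) = (0*u)*u = 0*u = 0)
(5 + (R(2) + 3))*X(-6, -2) = (5 + (-2*2 + 3))*0 = (5 + (-4 + 3))*0 = (5 - 1)*0 = 4*0 = 0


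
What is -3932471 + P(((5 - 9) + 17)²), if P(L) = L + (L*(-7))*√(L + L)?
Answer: -3932302 - 15379*√2 ≈ -3.9541e+6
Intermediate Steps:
P(L) = L - 7*√2*L^(3/2) (P(L) = L + (-7*L)*√(2*L) = L + (-7*L)*(√2*√L) = L - 7*√2*L^(3/2))
-3932471 + P(((5 - 9) + 17)²) = -3932471 + (((5 - 9) + 17)² - 7*√2*(((5 - 9) + 17)²)^(3/2)) = -3932471 + ((-4 + 17)² - 7*√2*((-4 + 17)²)^(3/2)) = -3932471 + (13² - 7*√2*(13²)^(3/2)) = -3932471 + (169 - 7*√2*169^(3/2)) = -3932471 + (169 - 7*√2*2197) = -3932471 + (169 - 15379*√2) = -3932302 - 15379*√2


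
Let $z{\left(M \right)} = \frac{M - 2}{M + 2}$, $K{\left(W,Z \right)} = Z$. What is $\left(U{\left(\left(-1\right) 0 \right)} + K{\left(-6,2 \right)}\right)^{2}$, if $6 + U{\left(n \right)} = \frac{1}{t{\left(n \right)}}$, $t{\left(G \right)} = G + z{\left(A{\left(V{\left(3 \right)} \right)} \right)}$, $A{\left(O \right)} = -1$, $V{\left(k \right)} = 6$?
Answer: $\frac{169}{9} \approx 18.778$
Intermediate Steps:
$z{\left(M \right)} = \frac{-2 + M}{2 + M}$
$t{\left(G \right)} = -3 + G$ ($t{\left(G \right)} = G + \frac{-2 - 1}{2 - 1} = G + 1^{-1} \left(-3\right) = G + 1 \left(-3\right) = G - 3 = -3 + G$)
$U{\left(n \right)} = -6 + \frac{1}{-3 + n}$
$\left(U{\left(\left(-1\right) 0 \right)} + K{\left(-6,2 \right)}\right)^{2} = \left(\frac{19 - 6 \left(\left(-1\right) 0\right)}{-3 - 0} + 2\right)^{2} = \left(\frac{19 - 0}{-3 + 0} + 2\right)^{2} = \left(\frac{19 + 0}{-3} + 2\right)^{2} = \left(\left(- \frac{1}{3}\right) 19 + 2\right)^{2} = \left(- \frac{19}{3} + 2\right)^{2} = \left(- \frac{13}{3}\right)^{2} = \frac{169}{9}$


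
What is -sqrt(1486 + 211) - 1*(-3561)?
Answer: 3561 - sqrt(1697) ≈ 3519.8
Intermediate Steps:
-sqrt(1486 + 211) - 1*(-3561) = -sqrt(1697) + 3561 = 3561 - sqrt(1697)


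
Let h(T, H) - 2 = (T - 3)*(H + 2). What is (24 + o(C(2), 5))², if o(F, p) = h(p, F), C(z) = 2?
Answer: 1156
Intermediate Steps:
h(T, H) = 2 + (-3 + T)*(2 + H) (h(T, H) = 2 + (T - 3)*(H + 2) = 2 + (-3 + T)*(2 + H))
o(F, p) = -4 - 3*F + 2*p + F*p
(24 + o(C(2), 5))² = (24 + (-4 - 3*2 + 2*5 + 2*5))² = (24 + (-4 - 6 + 10 + 10))² = (24 + 10)² = 34² = 1156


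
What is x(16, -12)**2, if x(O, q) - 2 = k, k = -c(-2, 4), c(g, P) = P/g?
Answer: 16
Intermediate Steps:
k = 2 (k = -4/(-2) = -4*(-1)/2 = -1*(-2) = 2)
x(O, q) = 4 (x(O, q) = 2 + 2 = 4)
x(16, -12)**2 = 4**2 = 16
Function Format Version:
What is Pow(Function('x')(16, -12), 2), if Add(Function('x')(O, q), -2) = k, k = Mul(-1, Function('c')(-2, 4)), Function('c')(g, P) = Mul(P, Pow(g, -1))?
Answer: 16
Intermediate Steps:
k = 2 (k = Mul(-1, Mul(4, Pow(-2, -1))) = Mul(-1, Mul(4, Rational(-1, 2))) = Mul(-1, -2) = 2)
Function('x')(O, q) = 4 (Function('x')(O, q) = Add(2, 2) = 4)
Pow(Function('x')(16, -12), 2) = Pow(4, 2) = 16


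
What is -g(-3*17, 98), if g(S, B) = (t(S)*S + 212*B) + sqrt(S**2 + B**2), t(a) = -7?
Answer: -21133 - sqrt(12205) ≈ -21243.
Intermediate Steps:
g(S, B) = sqrt(B**2 + S**2) - 7*S + 212*B (g(S, B) = (-7*S + 212*B) + sqrt(S**2 + B**2) = (-7*S + 212*B) + sqrt(B**2 + S**2) = sqrt(B**2 + S**2) - 7*S + 212*B)
-g(-3*17, 98) = -(sqrt(98**2 + (-3*17)**2) - (-21)*17 + 212*98) = -(sqrt(9604 + (-51)**2) - 7*(-51) + 20776) = -(sqrt(9604 + 2601) + 357 + 20776) = -(sqrt(12205) + 357 + 20776) = -(21133 + sqrt(12205)) = -21133 - sqrt(12205)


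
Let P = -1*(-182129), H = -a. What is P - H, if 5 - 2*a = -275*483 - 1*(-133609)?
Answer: 363479/2 ≈ 1.8174e+5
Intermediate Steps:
a = -779/2 (a = 5/2 - (-275*483 - 1*(-133609))/2 = 5/2 - (-132825 + 133609)/2 = 5/2 - ½*784 = 5/2 - 392 = -779/2 ≈ -389.50)
H = 779/2 (H = -1*(-779/2) = 779/2 ≈ 389.50)
P = 182129
P - H = 182129 - 1*779/2 = 182129 - 779/2 = 363479/2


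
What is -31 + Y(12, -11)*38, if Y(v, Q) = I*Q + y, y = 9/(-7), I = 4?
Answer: -12263/7 ≈ -1751.9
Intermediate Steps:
y = -9/7 (y = 9*(-1/7) = -9/7 ≈ -1.2857)
Y(v, Q) = -9/7 + 4*Q (Y(v, Q) = 4*Q - 9/7 = -9/7 + 4*Q)
-31 + Y(12, -11)*38 = -31 + (-9/7 + 4*(-11))*38 = -31 + (-9/7 - 44)*38 = -31 - 317/7*38 = -31 - 12046/7 = -12263/7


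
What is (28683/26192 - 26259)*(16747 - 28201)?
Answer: 3938727326715/13096 ≈ 3.0076e+8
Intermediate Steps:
(28683/26192 - 26259)*(16747 - 28201) = (28683*(1/26192) - 26259)*(-11454) = (28683/26192 - 26259)*(-11454) = -687747045/26192*(-11454) = 3938727326715/13096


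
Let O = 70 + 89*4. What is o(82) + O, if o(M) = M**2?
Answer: 7150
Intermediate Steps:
O = 426 (O = 70 + 356 = 426)
o(82) + O = 82**2 + 426 = 6724 + 426 = 7150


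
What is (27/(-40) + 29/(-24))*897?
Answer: -33787/20 ≈ -1689.3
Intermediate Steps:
(27/(-40) + 29/(-24))*897 = (27*(-1/40) + 29*(-1/24))*897 = (-27/40 - 29/24)*897 = -113/60*897 = -33787/20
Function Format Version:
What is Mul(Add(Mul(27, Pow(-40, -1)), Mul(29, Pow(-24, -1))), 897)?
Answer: Rational(-33787, 20) ≈ -1689.3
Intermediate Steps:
Mul(Add(Mul(27, Pow(-40, -1)), Mul(29, Pow(-24, -1))), 897) = Mul(Add(Mul(27, Rational(-1, 40)), Mul(29, Rational(-1, 24))), 897) = Mul(Add(Rational(-27, 40), Rational(-29, 24)), 897) = Mul(Rational(-113, 60), 897) = Rational(-33787, 20)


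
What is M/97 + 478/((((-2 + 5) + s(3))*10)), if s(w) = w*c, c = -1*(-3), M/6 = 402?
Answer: 167903/5820 ≈ 28.849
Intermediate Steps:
M = 2412 (M = 6*402 = 2412)
c = 3
s(w) = 3*w (s(w) = w*3 = 3*w)
M/97 + 478/((((-2 + 5) + s(3))*10)) = 2412/97 + 478/((((-2 + 5) + 3*3)*10)) = 2412*(1/97) + 478/(((3 + 9)*10)) = 2412/97 + 478/((12*10)) = 2412/97 + 478/120 = 2412/97 + 478*(1/120) = 2412/97 + 239/60 = 167903/5820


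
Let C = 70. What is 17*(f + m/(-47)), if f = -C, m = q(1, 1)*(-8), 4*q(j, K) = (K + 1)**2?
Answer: -55794/47 ≈ -1187.1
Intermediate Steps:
q(j, K) = (1 + K)**2/4 (q(j, K) = (K + 1)**2/4 = (1 + K)**2/4)
m = -8 (m = ((1 + 1)**2/4)*(-8) = ((1/4)*2**2)*(-8) = ((1/4)*4)*(-8) = 1*(-8) = -8)
f = -70 (f = -1*70 = -70)
17*(f + m/(-47)) = 17*(-70 - 8/(-47)) = 17*(-70 - 8*(-1/47)) = 17*(-70 + 8/47) = 17*(-3282/47) = -55794/47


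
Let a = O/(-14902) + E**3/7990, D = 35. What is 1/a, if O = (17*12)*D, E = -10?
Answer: -5953349/3597530 ≈ -1.6548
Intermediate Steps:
O = 7140 (O = (17*12)*35 = 204*35 = 7140)
a = -3597530/5953349 (a = 7140/(-14902) + (-10)**3/7990 = 7140*(-1/14902) - 1000*1/7990 = -3570/7451 - 100/799 = -3597530/5953349 ≈ -0.60429)
1/a = 1/(-3597530/5953349) = -5953349/3597530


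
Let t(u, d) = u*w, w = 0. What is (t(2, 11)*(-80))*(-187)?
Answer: 0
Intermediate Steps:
t(u, d) = 0 (t(u, d) = u*0 = 0)
(t(2, 11)*(-80))*(-187) = (0*(-80))*(-187) = 0*(-187) = 0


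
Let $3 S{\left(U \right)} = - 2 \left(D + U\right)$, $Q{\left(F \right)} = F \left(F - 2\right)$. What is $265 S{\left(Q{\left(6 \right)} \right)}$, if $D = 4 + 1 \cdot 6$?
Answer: $- \frac{18020}{3} \approx -6006.7$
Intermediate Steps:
$D = 10$ ($D = 4 + 6 = 10$)
$Q{\left(F \right)} = F \left(-2 + F\right)$
$S{\left(U \right)} = - \frac{20}{3} - \frac{2 U}{3}$ ($S{\left(U \right)} = \frac{\left(-2\right) \left(10 + U\right)}{3} = \frac{-20 - 2 U}{3} = - \frac{20}{3} - \frac{2 U}{3}$)
$265 S{\left(Q{\left(6 \right)} \right)} = 265 \left(- \frac{20}{3} - \frac{2 \cdot 6 \left(-2 + 6\right)}{3}\right) = 265 \left(- \frac{20}{3} - \frac{2 \cdot 6 \cdot 4}{3}\right) = 265 \left(- \frac{20}{3} - 16\right) = 265 \left(- \frac{68}{3}\right) = - \frac{18020}{3}$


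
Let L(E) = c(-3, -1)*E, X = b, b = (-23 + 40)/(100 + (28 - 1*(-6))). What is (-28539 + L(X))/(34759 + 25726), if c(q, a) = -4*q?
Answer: -1912011/4052495 ≈ -0.47181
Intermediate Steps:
b = 17/134 (b = 17/(100 + (28 + 6)) = 17/(100 + 34) = 17/134 ≈ 0.12687)
X = 17/134 ≈ 0.12687
L(E) = 12*E (L(E) = (-4*(-3))*E = 12*E)
(-28539 + L(X))/(34759 + 25726) = (-28539 + 12*(17/134))/(34759 + 25726) = (-28539 + 102/67)/60485 = -1912011/67*1/60485 = -1912011/4052495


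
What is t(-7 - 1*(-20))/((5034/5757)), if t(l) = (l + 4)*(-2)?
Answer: -32623/839 ≈ -38.883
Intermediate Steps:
t(l) = -8 - 2*l (t(l) = (4 + l)*(-2) = -8 - 2*l)
t(-7 - 1*(-20))/((5034/5757)) = (-8 - 2*(-7 - 1*(-20)))/((5034/5757)) = (-8 - 2*(-7 + 20))/((5034*(1/5757))) = (-8 - 2*13)/(1678/1919) = (-8 - 26)*(1919/1678) = -34*1919/1678 = -32623/839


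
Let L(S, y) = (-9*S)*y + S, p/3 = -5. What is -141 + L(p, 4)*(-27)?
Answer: -14316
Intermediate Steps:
p = -15 (p = 3*(-5) = -15)
L(S, y) = S - 9*S*y (L(S, y) = -9*S*y + S = S - 9*S*y)
-141 + L(p, 4)*(-27) = -141 - 15*(1 - 9*4)*(-27) = -141 - 15*(1 - 36)*(-27) = -141 - 15*(-35)*(-27) = -141 + 525*(-27) = -141 - 14175 = -14316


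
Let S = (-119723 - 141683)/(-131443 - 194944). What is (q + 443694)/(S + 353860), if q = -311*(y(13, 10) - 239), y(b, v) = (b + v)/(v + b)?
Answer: 84487233272/57747782613 ≈ 1.4630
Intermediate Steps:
y(b, v) = 1 (y(b, v) = (b + v)/(b + v) = 1)
S = 261406/326387 (S = -261406/(-326387) = -261406*(-1/326387) = 261406/326387 ≈ 0.80091)
q = 74018 (q = -311*(1 - 239) = -311*(-238) = 74018)
(q + 443694)/(S + 353860) = (74018 + 443694)/(261406/326387 + 353860) = 517712/(115495565226/326387) = 517712*(326387/115495565226) = 84487233272/57747782613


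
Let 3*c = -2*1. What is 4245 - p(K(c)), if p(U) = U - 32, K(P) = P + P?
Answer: 12835/3 ≈ 4278.3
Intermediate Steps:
c = -2/3 (c = (-2*1)/3 = (1/3)*(-2) = -2/3 ≈ -0.66667)
K(P) = 2*P
p(U) = -32 + U
4245 - p(K(c)) = 4245 - (-32 + 2*(-2/3)) = 4245 - (-32 - 4/3) = 4245 - 1*(-100/3) = 4245 + 100/3 = 12835/3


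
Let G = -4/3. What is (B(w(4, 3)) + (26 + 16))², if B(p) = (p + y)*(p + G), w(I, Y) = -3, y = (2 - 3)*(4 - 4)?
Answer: 3025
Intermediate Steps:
G = -4/3 (G = -4*⅓ = -4/3 ≈ -1.3333)
y = 0 (y = -1*0 = 0)
B(p) = p*(-4/3 + p) (B(p) = (p + 0)*(p - 4/3) = p*(-4/3 + p))
(B(w(4, 3)) + (26 + 16))² = ((⅓)*(-3)*(-4 + 3*(-3)) + (26 + 16))² = ((⅓)*(-3)*(-4 - 9) + 42)² = ((⅓)*(-3)*(-13) + 42)² = (13 + 42)² = 55² = 3025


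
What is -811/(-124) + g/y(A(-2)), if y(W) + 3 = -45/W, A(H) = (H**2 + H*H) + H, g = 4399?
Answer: -1073921/2604 ≈ -412.41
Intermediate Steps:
A(H) = H + 2*H**2 (A(H) = (H**2 + H**2) + H = 2*H**2 + H = H + 2*H**2)
y(W) = -3 - 45/W
-811/(-124) + g/y(A(-2)) = -811/(-124) + 4399/(-3 - 45*(-1/(2*(1 + 2*(-2))))) = -811*(-1/124) + 4399/(-3 - 45*(-1/(2*(1 - 4)))) = 811/124 + 4399/(-3 - 45/((-2*(-3)))) = 811/124 + 4399/(-3 - 45/6) = 811/124 + 4399/(-3 - 45*1/6) = 811/124 + 4399/(-3 - 15/2) = 811/124 + 4399/(-21/2) = 811/124 + 4399*(-2/21) = 811/124 - 8798/21 = -1073921/2604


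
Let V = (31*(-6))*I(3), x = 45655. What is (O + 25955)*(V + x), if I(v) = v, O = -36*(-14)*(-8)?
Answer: 988661531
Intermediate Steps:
O = -4032 (O = 504*(-8) = -4032)
V = -558 (V = (31*(-6))*3 = -186*3 = -558)
(O + 25955)*(V + x) = (-4032 + 25955)*(-558 + 45655) = 21923*45097 = 988661531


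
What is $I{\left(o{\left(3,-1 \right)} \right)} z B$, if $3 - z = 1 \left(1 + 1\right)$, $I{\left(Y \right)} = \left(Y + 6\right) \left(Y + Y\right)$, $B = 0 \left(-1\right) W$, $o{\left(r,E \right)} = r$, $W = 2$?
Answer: $0$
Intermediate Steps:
$B = 0$ ($B = 0 \left(-1\right) 2 = 0 \cdot 2 = 0$)
$I{\left(Y \right)} = 2 Y \left(6 + Y\right)$ ($I{\left(Y \right)} = \left(6 + Y\right) 2 Y = 2 Y \left(6 + Y\right)$)
$z = 1$ ($z = 3 - 1 \left(1 + 1\right) = 3 - 1 \cdot 2 = 3 - 2 = 1$)
$I{\left(o{\left(3,-1 \right)} \right)} z B = 2 \cdot 3 \left(6 + 3\right) 1 \cdot 0 = 2 \cdot 3 \cdot 9 \cdot 1 \cdot 0 = 54 \cdot 1 \cdot 0 = 54 \cdot 0 = 0$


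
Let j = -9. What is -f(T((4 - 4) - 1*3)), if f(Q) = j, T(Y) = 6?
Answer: 9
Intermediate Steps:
f(Q) = -9
-f(T((4 - 4) - 1*3)) = -1*(-9) = 9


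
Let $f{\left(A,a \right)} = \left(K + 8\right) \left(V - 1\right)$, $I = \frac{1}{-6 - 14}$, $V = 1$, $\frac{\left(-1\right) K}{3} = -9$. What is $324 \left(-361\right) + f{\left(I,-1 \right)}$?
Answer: $-116964$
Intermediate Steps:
$K = 27$ ($K = \left(-3\right) \left(-9\right) = 27$)
$I = - \frac{1}{20}$ ($I = \frac{1}{-20} = - \frac{1}{20} \approx -0.05$)
$f{\left(A,a \right)} = 0$ ($f{\left(A,a \right)} = \left(27 + 8\right) \left(1 - 1\right) = 35 \cdot 0 = 0$)
$324 \left(-361\right) + f{\left(I,-1 \right)} = 324 \left(-361\right) + 0 = -116964 + 0 = -116964$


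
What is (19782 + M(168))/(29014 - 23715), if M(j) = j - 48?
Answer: 19902/5299 ≈ 3.7558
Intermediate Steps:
M(j) = -48 + j
(19782 + M(168))/(29014 - 23715) = (19782 + (-48 + 168))/(29014 - 23715) = (19782 + 120)/5299 = 19902*(1/5299) = 19902/5299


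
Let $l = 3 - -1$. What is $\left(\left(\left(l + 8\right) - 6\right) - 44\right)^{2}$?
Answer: $1444$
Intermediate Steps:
$l = 4$ ($l = 3 + 1 = 4$)
$\left(\left(\left(l + 8\right) - 6\right) - 44\right)^{2} = \left(\left(\left(4 + 8\right) - 6\right) - 44\right)^{2} = \left(\left(12 - 6\right) - 44\right)^{2} = \left(6 - 44\right)^{2} = \left(-38\right)^{2} = 1444$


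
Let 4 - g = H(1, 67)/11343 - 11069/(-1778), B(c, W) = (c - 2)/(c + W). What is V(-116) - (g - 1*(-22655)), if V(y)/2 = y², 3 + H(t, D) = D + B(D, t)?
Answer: 2920584843499/685707036 ≈ 4259.2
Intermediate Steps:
B(c, W) = (-2 + c)/(W + c)
H(t, D) = -3 + D + (-2 + D)/(D + t) (H(t, D) = -3 + (D + (-2 + D)/(t + D)) = -3 + (D + (-2 + D)/(D + t)) = -3 + D + (-2 + D)/(D + t))
g = -1529991247/685707036 (g = 4 - (((-2 + 67 + (-3 + 67)*(67 + 1))/(67 + 1))/11343 - 11069/(-1778)) = 4 - (((-2 + 67 + 64*68)/68)*(1/11343) - 11069*(-1/1778)) = 4 - (((-2 + 67 + 4352)/68)*(1/11343) + 11069/1778) = 4 - (((1/68)*4417)*(1/11343) + 11069/1778) = 4 - ((4417/68)*(1/11343) + 11069/1778) = 4 - (4417/771324 + 11069/1778) = 4 - 1*4272819391/685707036 = 4 - 4272819391/685707036 = -1529991247/685707036 ≈ -2.2313)
V(y) = 2*y²
V(-116) - (g - 1*(-22655)) = 2*(-116)² - (-1529991247/685707036 - 1*(-22655)) = 2*13456 - (-1529991247/685707036 + 22655) = 26912 - 1*15533162909333/685707036 = 26912 - 15533162909333/685707036 = 2920584843499/685707036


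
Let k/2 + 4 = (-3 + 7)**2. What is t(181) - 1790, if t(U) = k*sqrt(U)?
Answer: -1790 + 24*sqrt(181) ≈ -1467.1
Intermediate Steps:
k = 24 (k = -8 + 2*(-3 + 7)**2 = -8 + 2*4**2 = -8 + 2*16 = -8 + 32 = 24)
t(U) = 24*sqrt(U)
t(181) - 1790 = 24*sqrt(181) - 1790 = -1790 + 24*sqrt(181)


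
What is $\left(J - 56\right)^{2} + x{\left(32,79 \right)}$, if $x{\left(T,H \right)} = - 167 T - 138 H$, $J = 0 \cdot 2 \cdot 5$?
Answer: $-13110$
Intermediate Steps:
$J = 0$ ($J = 0 \cdot 5 = 0$)
$\left(J - 56\right)^{2} + x{\left(32,79 \right)} = \left(0 - 56\right)^{2} - 16246 = \left(-56\right)^{2} - 16246 = 3136 - 16246 = -13110$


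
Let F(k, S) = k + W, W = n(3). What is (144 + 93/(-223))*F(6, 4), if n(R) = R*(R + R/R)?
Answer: 576342/223 ≈ 2584.5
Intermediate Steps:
n(R) = R*(1 + R) (n(R) = R*(R + 1) = R*(1 + R))
W = 12 (W = 3*(1 + 3) = 3*4 = 12)
F(k, S) = 12 + k (F(k, S) = k + 12 = 12 + k)
(144 + 93/(-223))*F(6, 4) = (144 + 93/(-223))*(12 + 6) = (144 + 93*(-1/223))*18 = (144 - 93/223)*18 = (32019/223)*18 = 576342/223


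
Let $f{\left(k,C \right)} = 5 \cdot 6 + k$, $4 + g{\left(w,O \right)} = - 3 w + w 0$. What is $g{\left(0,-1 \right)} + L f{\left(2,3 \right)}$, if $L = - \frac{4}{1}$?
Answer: $-132$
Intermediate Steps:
$g{\left(w,O \right)} = -4 - 3 w$ ($g{\left(w,O \right)} = -4 - \left(3 w - w 0\right) = -4 + \left(- 3 w + 0\right) = -4 - 3 w$)
$L = -4$ ($L = \left(-4\right) 1 = -4$)
$f{\left(k,C \right)} = 30 + k$
$g{\left(0,-1 \right)} + L f{\left(2,3 \right)} = \left(-4 - 0\right) - 4 \left(30 + 2\right) = \left(-4 + 0\right) - 128 = -4 - 128 = -132$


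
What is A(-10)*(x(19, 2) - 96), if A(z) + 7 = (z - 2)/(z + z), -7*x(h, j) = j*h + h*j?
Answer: 23936/35 ≈ 683.89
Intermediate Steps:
x(h, j) = -2*h*j/7 (x(h, j) = -(j*h + h*j)/7 = -(h*j + h*j)/7 = -2*h*j/7)
A(z) = -7 + (-2 + z)/(2*z) (A(z) = -7 + (z - 2)/(z + z) = -7 + (-2 + z)/((2*z)) = -7 + (-2 + z)*(1/(2*z)) = -7 + (-2 + z)/(2*z))
A(-10)*(x(19, 2) - 96) = (-13/2 - 1/(-10))*(-2/7*19*2 - 96) = (-13/2 - 1*(-1/10))*(-76/7 - 96) = (-13/2 + 1/10)*(-748/7) = -32/5*(-748/7) = 23936/35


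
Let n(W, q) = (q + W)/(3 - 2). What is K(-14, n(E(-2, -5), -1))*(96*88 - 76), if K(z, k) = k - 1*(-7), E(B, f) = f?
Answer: 8372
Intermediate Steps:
n(W, q) = W + q (n(W, q) = (W + q)/1 = (W + q)*1 = W + q)
K(z, k) = 7 + k (K(z, k) = k + 7 = 7 + k)
K(-14, n(E(-2, -5), -1))*(96*88 - 76) = (7 + (-5 - 1))*(96*88 - 76) = (7 - 6)*(8448 - 76) = 1*8372 = 8372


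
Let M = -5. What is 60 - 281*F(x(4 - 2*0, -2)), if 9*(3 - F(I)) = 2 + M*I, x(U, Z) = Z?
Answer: -1225/3 ≈ -408.33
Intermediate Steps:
F(I) = 25/9 + 5*I/9 (F(I) = 3 - (2 - 5*I)/9 = 3 + (-2/9 + 5*I/9) = 25/9 + 5*I/9)
60 - 281*F(x(4 - 2*0, -2)) = 60 - 281*(25/9 + (5/9)*(-2)) = 60 - 281*(25/9 - 10/9) = 60 - 281*5/3 = 60 - 1405/3 = -1225/3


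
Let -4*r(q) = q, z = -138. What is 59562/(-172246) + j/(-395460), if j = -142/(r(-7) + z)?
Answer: -1604654947391/4640429965275 ≈ -0.34580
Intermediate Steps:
r(q) = -q/4
j = 568/545 (j = -142/(-¼*(-7) - 138) = -142/(7/4 - 138) = -142/(-545/4) = -4/545*(-142) = 568/545 ≈ 1.0422)
59562/(-172246) + j/(-395460) = 59562/(-172246) + (568/545)/(-395460) = 59562*(-1/172246) + (568/545)*(-1/395460) = -29781/86123 - 142/53881425 = -1604654947391/4640429965275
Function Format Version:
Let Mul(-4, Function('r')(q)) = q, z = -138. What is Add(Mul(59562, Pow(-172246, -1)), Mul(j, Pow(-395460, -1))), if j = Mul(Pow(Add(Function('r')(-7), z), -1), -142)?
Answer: Rational(-1604654947391, 4640429965275) ≈ -0.34580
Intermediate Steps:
Function('r')(q) = Mul(Rational(-1, 4), q)
j = Rational(568, 545) (j = Mul(Pow(Add(Mul(Rational(-1, 4), -7), -138), -1), -142) = Mul(Pow(Add(Rational(7, 4), -138), -1), -142) = Mul(Pow(Rational(-545, 4), -1), -142) = Mul(Rational(-4, 545), -142) = Rational(568, 545) ≈ 1.0422)
Add(Mul(59562, Pow(-172246, -1)), Mul(j, Pow(-395460, -1))) = Add(Mul(59562, Pow(-172246, -1)), Mul(Rational(568, 545), Pow(-395460, -1))) = Add(Mul(59562, Rational(-1, 172246)), Mul(Rational(568, 545), Rational(-1, 395460))) = Add(Rational(-29781, 86123), Rational(-142, 53881425)) = Rational(-1604654947391, 4640429965275)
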